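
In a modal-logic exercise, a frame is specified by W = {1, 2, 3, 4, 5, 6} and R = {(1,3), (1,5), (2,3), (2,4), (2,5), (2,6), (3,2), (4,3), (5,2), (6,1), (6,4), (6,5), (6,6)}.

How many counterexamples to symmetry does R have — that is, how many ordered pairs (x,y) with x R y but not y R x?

8

Enumerating: (1,3), (1,5), (2,4), (2,6), (4,3), (6,1), (6,4), (6,5).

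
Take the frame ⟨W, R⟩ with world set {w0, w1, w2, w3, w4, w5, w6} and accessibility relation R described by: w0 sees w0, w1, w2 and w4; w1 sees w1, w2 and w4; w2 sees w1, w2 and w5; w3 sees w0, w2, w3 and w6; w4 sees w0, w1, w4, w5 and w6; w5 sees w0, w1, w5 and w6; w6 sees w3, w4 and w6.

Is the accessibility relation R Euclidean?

No

Euclidean: no — w0 R w2 and w0 R w4, but not w2 R w4.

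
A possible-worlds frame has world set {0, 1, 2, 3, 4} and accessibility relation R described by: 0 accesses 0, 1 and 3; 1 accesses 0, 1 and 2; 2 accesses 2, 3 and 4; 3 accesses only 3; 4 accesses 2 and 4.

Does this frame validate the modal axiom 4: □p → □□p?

The schema 4 characterises exactly the transitive frames.
Transitive: no — 0 R 1 and 1 R 2, but not 0 R 2.

No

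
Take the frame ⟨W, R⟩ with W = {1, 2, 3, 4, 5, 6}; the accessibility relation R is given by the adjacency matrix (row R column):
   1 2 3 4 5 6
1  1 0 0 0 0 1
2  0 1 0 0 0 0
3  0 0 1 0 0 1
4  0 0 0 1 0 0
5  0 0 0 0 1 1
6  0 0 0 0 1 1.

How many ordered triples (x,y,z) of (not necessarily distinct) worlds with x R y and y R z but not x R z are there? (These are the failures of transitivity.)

Enumerating: (1,6,5), (3,6,5).

2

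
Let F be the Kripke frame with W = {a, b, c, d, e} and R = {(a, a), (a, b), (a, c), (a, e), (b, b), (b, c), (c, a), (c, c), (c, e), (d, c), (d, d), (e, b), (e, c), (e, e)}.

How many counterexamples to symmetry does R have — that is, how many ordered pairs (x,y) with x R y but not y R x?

5

Enumerating: (a,b), (a,e), (b,c), (d,c), (e,b).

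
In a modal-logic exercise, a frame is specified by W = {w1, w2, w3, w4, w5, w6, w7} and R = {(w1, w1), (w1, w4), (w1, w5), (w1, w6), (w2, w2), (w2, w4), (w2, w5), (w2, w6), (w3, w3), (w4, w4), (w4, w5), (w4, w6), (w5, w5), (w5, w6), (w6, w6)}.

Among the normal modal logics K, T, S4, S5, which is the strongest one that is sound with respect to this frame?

Reflexive (axiom T): no — w7 is not related to itself.
Transitive (axiom 4): yes — every two-step R-path is closed by a direct edge.
Euclidean (axiom 5): no — w1 R w5 and w1 R w4, but not w5 R w4.
So F validates K; T would additionally require R to be reflexive. The strongest is K.

K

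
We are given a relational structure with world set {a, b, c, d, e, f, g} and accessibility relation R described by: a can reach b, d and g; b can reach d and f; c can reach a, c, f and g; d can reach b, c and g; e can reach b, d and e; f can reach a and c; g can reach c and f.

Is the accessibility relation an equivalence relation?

No

Reflexive: no — a is not related to itself.
Symmetric: no — a R b but not b R a.
Transitive: no — a R b and b R f, but not a R f.
So R is not an equivalence relation.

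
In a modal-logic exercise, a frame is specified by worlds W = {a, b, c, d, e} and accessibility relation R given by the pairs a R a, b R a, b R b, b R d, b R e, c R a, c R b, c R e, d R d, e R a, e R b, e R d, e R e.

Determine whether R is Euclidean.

Euclidean: no — b R a and b R d, but not a R d.

No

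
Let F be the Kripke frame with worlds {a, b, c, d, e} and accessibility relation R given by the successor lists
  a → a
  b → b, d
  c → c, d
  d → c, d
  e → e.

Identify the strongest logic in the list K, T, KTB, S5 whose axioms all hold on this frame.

T

Reflexive (axiom T): yes — every world is R-related to itself.
Symmetric (axiom B): no — b R d but not d R b.
Euclidean (axiom 5): no — b R d and b R b, but not d R b.
So F validates K, T; KTB would additionally require R to be symmetric. The strongest is T.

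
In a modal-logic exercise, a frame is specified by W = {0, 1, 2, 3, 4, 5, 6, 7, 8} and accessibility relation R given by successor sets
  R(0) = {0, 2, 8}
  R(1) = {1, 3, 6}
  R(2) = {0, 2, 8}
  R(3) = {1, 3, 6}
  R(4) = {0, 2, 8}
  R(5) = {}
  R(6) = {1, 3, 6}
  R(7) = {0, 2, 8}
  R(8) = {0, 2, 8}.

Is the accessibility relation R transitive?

Transitive: yes — every two-step R-path is closed by a direct edge.

Yes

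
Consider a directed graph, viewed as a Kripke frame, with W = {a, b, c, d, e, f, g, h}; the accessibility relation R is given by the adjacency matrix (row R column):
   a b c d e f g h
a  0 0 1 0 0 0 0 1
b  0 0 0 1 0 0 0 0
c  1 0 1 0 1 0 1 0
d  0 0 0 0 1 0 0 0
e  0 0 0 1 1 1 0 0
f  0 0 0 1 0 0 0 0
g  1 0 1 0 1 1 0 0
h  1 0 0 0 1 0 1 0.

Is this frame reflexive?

Reflexive: no — a is not related to itself.

No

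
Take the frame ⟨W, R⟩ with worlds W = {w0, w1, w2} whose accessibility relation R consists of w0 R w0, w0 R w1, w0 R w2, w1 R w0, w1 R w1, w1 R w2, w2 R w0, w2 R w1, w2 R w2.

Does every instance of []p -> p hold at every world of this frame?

Yes

The schema T characterises exactly the reflexive frames.
Reflexive: yes — every world is R-related to itself.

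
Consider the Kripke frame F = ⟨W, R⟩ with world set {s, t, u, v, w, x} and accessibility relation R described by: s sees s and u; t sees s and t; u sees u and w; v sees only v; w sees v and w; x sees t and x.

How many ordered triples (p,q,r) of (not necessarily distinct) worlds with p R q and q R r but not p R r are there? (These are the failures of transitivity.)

4

Enumerating: (s,u,w), (t,s,u), (u,w,v), (x,t,s).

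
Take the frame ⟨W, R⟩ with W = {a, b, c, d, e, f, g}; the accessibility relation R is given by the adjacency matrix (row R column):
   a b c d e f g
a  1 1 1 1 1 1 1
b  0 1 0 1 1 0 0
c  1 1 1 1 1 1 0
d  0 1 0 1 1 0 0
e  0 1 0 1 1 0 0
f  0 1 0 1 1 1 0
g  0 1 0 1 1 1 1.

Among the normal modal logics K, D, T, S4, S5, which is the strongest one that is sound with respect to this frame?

T

Serial (axiom D): yes — every world has a successor (e.g. a R a).
Reflexive (axiom T): yes — every world is R-related to itself.
Transitive (axiom 4): no — c R a and a R g, but not c R g.
Euclidean (axiom 5): no — a R b and a R c, but not b R c.
So F validates K, D, T; S4 would additionally require R to be transitive. The strongest is T.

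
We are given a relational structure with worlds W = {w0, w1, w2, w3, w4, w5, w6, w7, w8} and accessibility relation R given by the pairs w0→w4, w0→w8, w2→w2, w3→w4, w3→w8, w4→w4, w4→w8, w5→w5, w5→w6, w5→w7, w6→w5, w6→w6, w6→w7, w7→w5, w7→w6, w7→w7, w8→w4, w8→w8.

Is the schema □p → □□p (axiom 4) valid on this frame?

Axiom 4 corresponds to the accessibility relation being transitive.
Transitive: yes — every two-step R-path is closed by a direct edge.

Yes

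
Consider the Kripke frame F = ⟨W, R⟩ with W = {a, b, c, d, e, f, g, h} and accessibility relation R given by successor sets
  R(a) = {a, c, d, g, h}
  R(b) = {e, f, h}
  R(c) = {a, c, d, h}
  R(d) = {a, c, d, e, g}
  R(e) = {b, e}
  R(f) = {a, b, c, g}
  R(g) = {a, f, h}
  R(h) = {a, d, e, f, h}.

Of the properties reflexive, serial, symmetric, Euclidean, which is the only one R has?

serial

Reflexive: no — b is not related to itself.
Serial: yes — every world has a successor (e.g. a R a).
Symmetric: no — b R h but not h R b.
Euclidean: no — a R c and a R g, but not c R g.
Only serial holds.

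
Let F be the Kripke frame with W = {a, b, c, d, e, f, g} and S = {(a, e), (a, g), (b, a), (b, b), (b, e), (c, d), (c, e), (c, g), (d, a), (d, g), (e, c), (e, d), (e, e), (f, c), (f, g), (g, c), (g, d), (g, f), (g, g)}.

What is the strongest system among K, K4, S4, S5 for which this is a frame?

K

Transitive (axiom 4): no — a S e and e S c, but not a S c.
Reflexive (axiom T): no — a is not related to itself.
Euclidean (axiom 5): no — a S e and a S g, but not e S g.
So F validates K; K4 would additionally require S to be transitive. The strongest is K.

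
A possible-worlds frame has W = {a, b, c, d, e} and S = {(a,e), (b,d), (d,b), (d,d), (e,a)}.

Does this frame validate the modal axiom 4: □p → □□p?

No

Axiom 4 corresponds to the accessibility relation being transitive.
Transitive: no — a S e and e S a, but not a S a.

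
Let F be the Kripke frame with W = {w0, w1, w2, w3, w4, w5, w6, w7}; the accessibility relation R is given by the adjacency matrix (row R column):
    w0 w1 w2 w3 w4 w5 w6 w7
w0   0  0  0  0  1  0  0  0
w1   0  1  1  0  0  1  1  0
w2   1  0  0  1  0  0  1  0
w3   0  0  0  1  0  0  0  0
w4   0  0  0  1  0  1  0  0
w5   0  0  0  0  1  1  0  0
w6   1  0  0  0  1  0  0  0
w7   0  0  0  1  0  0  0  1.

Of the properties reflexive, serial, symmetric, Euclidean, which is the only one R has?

Reflexive: no — w0 is not related to itself.
Serial: yes — every world has a successor (e.g. w0 R w4).
Symmetric: no — w0 R w4 but not w4 R w0.
Euclidean: no — w1 R w2 and w1 R w5, but not w2 R w5.
Only serial holds.

serial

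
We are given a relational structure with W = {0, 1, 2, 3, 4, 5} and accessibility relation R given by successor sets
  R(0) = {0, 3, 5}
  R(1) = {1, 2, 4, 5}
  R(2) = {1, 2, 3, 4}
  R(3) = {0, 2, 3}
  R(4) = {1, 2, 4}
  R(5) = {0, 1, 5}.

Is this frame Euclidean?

Euclidean: no — 0 R 3 and 0 R 5, but not 3 R 5.

No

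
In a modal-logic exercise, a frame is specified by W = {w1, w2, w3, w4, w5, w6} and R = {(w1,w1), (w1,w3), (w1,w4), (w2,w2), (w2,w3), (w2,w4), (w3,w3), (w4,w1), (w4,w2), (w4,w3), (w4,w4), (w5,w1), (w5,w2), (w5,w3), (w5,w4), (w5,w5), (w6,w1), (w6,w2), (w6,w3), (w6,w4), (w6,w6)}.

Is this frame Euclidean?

Euclidean: no — w1 R w3 and w1 R w4, but not w3 R w4.

No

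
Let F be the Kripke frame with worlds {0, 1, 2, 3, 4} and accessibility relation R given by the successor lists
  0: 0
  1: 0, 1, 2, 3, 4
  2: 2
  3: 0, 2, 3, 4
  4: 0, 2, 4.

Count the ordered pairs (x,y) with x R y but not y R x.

Enumerating: (1,0), (1,2), (1,3), (1,4), (3,0), (3,2), (3,4), (4,0), (4,2).

9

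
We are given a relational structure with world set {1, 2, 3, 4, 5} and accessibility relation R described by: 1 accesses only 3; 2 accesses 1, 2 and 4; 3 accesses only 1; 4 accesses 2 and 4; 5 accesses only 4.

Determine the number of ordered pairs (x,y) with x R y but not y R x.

2

Enumerating: (2,1), (5,4).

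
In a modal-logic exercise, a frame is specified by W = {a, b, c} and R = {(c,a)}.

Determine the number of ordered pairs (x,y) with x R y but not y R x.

1

Enumerating: (c,a).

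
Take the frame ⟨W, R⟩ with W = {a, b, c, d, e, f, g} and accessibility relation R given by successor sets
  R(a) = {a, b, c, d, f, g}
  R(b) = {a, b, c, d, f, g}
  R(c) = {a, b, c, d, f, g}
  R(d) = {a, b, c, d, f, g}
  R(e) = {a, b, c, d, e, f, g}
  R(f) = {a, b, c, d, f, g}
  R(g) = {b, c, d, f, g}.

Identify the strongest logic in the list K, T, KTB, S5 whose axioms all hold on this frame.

Reflexive (axiom T): yes — every world is R-related to itself.
Symmetric (axiom B): no — a R g but not g R a.
Euclidean (axiom 5): no — b R g and b R a, but not g R a.
So F validates K, T; KTB would additionally require R to be symmetric. The strongest is T.

T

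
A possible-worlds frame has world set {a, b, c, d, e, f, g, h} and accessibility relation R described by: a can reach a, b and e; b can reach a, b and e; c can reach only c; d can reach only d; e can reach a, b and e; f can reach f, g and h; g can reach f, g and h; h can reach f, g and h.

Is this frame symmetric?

Symmetric: yes — every pair in R has its reverse in R.

Yes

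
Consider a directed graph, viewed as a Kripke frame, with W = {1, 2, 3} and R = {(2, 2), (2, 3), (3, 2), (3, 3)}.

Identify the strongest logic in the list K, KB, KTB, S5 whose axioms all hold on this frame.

KB

Symmetric (axiom B): yes — every pair in R has its reverse in R.
Reflexive (axiom T): no — 1 is not related to itself.
Euclidean (axiom 5): yes — any two successors of a common world are R-related.
So F validates K, KB; KTB would additionally require R to be reflexive. The strongest is KB.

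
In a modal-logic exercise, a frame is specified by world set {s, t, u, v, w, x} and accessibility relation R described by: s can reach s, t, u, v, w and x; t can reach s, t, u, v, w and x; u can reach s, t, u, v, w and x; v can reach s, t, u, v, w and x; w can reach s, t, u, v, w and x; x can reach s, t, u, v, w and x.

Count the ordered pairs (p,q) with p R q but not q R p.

0

R is symmetric; there are no such tuples.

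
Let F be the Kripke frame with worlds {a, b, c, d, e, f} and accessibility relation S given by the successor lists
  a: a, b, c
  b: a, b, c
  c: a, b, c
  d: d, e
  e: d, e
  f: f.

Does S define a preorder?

Reflexive: yes — every world is S-related to itself.
Transitive: yes — every two-step S-path is closed by a direct edge.
So S is a preorder.

Yes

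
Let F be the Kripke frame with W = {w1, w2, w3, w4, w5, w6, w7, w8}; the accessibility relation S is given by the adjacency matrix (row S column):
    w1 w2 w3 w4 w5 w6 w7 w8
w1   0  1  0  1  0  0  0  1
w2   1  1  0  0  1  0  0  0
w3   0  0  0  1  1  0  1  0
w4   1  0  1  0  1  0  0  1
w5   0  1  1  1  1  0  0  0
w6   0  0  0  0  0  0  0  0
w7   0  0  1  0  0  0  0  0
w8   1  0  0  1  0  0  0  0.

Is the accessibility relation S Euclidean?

Euclidean: no — w1 S w2 and w1 S w4, but not w2 S w4.

No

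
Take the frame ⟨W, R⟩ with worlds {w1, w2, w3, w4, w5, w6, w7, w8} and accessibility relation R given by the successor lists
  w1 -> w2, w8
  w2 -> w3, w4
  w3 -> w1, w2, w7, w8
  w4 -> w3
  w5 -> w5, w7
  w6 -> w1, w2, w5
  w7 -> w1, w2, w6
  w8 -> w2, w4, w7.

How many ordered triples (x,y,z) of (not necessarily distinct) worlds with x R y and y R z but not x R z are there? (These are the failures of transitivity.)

Enumerating: (w1,w2,w3), (w1,w2,w4), (w1,w8,w4), (w1,w8,w7), (w2,w3,w1), (w2,w3,w2), (w2,w3,w7), (w2,w3,w8), (w3,w2,w3), (w3,w2,w4), (w3,w7,w6), (w3,w8,w4), … and 19 more.
Total: 31.

31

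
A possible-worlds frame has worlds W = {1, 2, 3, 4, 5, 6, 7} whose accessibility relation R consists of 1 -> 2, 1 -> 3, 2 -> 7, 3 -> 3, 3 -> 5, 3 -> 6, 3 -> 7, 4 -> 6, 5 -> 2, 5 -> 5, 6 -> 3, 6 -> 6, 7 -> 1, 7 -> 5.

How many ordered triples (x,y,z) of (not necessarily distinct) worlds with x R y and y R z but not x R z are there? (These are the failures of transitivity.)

15

Enumerating: (1,2,7), (1,3,5), (1,3,6), (1,3,7), (2,7,1), (2,7,5), (3,5,2), (3,7,1), (4,6,3), (5,2,7), (6,3,5), (6,3,7), (7,1,2), (7,1,3), (7,5,2).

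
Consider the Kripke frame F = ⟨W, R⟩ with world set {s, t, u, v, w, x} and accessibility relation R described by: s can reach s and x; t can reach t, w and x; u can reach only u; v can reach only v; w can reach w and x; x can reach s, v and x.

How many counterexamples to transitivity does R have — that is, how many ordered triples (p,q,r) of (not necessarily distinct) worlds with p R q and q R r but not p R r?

5

Enumerating: (s,x,v), (t,x,s), (t,x,v), (w,x,s), (w,x,v).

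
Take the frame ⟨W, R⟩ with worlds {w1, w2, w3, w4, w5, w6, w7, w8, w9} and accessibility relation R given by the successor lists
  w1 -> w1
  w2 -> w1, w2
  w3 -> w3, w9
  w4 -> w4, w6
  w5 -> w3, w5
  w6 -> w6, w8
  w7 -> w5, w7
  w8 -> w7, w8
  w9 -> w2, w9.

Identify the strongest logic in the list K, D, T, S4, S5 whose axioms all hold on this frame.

T

Serial (axiom D): yes — every world has a successor (e.g. w1 R w1).
Reflexive (axiom T): yes — every world is R-related to itself.
Transitive (axiom 4): no — w3 R w9 and w9 R w2, but not w3 R w2.
Euclidean (axiom 5): no — w2 R w1 and w2 R w2, but not w1 R w2.
So F validates K, D, T; S4 would additionally require R to be transitive. The strongest is T.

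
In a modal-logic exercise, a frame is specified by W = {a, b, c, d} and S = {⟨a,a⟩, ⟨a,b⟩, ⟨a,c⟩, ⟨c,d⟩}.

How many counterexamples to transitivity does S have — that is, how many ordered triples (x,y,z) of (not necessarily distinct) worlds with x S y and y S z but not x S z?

1

Enumerating: (a,c,d).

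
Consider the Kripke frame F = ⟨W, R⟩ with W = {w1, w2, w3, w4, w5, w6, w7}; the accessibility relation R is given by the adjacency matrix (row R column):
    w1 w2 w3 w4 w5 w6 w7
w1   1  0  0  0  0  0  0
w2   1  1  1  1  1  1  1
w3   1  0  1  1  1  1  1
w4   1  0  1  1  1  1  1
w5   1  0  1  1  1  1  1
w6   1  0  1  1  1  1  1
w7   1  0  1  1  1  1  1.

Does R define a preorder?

Reflexive: yes — every world is R-related to itself.
Transitive: yes — every two-step R-path is closed by a direct edge.
So R is a preorder.

Yes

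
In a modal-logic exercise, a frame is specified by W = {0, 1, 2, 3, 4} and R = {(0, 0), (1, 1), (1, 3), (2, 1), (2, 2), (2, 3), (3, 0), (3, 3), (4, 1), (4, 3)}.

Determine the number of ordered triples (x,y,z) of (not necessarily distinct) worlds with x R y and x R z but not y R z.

Enumerating: (1,3,1), (2,1,2), (2,3,1), (2,3,2), (3,0,3), (4,3,1).

6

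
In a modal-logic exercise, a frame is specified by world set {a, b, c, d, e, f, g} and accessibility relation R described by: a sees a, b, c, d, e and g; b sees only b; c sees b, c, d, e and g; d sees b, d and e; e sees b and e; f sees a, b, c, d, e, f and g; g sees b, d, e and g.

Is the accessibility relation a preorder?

Reflexive: yes — every world is R-related to itself.
Transitive: yes — every two-step R-path is closed by a direct edge.
So R is a preorder.

Yes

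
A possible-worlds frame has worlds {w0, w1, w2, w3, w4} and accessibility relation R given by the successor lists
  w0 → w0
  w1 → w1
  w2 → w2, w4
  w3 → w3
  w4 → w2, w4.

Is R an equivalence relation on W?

Yes

Reflexive: yes — every world is R-related to itself.
Symmetric: yes — every pair in R has its reverse in R.
Transitive: yes — every two-step R-path is closed by a direct edge.
So R is an equivalence relation.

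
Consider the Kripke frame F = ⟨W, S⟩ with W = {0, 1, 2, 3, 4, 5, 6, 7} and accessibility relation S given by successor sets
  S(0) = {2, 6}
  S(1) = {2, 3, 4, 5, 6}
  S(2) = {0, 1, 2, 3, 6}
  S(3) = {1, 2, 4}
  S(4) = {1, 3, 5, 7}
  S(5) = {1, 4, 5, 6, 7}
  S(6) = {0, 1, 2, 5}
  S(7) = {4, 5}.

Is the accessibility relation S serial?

Yes

Serial: yes — every world has a successor (e.g. 0 S 2).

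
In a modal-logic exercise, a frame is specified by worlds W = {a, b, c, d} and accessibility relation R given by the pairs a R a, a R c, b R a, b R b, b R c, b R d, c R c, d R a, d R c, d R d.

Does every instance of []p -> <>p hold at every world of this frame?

Yes

Axiom D corresponds to the accessibility relation being serial.
Serial: yes — every world has a successor (e.g. a R a).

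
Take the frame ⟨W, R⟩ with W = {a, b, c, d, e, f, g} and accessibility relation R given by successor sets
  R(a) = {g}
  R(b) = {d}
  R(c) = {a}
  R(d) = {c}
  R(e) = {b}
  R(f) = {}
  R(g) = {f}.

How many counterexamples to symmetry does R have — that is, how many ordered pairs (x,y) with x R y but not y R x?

Enumerating: (a,g), (b,d), (c,a), (d,c), (e,b), (g,f).

6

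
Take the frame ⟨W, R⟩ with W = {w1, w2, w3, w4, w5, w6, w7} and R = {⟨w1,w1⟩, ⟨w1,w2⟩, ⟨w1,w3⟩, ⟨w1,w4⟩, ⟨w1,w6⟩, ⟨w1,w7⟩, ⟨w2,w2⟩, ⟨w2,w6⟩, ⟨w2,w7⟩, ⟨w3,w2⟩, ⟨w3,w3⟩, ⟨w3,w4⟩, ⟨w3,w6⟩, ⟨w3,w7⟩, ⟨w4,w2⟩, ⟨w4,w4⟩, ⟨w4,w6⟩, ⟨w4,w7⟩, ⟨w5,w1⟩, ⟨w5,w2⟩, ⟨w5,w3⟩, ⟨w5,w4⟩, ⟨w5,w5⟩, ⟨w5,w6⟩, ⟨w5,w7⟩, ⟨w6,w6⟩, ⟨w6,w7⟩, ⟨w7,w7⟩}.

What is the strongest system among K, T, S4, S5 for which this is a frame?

Reflexive (axiom T): yes — every world is R-related to itself.
Transitive (axiom 4): yes — every two-step R-path is closed by a direct edge.
Euclidean (axiom 5): no — w1 R w2 and w1 R w3, but not w2 R w3.
So F validates K, T, S4; S5 would additionally require R to be Euclidean. The strongest is S4.

S4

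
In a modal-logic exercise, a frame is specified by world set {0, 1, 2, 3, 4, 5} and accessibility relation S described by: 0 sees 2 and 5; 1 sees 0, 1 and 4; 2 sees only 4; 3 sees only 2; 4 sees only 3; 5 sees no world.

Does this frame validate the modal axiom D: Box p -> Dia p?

Axiom D corresponds to the accessibility relation being serial.
Serial: no — 5 has no S-successor.

No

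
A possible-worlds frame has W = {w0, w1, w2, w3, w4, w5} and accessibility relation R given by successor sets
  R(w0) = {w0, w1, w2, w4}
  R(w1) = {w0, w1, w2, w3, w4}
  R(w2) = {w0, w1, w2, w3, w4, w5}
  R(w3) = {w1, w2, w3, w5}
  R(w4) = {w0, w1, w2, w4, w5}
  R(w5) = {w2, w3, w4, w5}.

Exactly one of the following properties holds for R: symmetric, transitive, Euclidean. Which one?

Symmetric: yes — every pair in R has its reverse in R.
Transitive: no — w0 R w1 and w1 R w3, but not w0 R w3.
Euclidean: no — w1 R w0 and w1 R w3, but not w0 R w3.
Only symmetric holds.

symmetric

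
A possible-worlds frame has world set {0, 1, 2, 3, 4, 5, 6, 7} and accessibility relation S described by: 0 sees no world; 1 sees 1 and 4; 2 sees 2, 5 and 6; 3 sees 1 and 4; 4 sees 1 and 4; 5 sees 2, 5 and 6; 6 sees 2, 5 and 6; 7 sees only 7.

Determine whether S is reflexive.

Reflexive: no — 0 is not related to itself.

No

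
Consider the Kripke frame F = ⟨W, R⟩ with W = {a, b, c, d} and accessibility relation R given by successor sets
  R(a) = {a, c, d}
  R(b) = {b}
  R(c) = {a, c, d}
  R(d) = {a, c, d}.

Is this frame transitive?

Transitive: yes — every two-step R-path is closed by a direct edge.

Yes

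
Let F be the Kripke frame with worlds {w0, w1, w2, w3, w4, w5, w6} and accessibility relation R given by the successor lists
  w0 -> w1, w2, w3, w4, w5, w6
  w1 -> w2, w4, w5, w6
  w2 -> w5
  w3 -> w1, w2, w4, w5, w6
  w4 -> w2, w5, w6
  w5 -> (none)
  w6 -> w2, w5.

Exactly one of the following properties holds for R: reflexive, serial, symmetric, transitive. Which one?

Reflexive: no — w0 is not related to itself.
Serial: no — w5 has no R-successor.
Symmetric: no — w0 R w1 but not w1 R w0.
Transitive: yes — every two-step R-path is closed by a direct edge.
Only transitive holds.

transitive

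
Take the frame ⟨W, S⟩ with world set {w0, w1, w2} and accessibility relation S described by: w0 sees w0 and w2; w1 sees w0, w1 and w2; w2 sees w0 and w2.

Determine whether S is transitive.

Transitive: yes — every two-step S-path is closed by a direct edge.

Yes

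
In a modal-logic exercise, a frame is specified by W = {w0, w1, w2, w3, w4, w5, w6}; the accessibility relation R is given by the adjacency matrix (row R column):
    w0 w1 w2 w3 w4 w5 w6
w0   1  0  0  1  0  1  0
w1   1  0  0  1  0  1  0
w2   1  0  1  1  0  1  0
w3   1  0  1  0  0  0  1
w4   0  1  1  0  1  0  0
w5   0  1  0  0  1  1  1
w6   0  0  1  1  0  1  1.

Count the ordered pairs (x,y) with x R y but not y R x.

Enumerating: (w0,w5), (w1,w0), (w1,w3), (w2,w0), (w2,w5), (w4,w1), (w4,w2), (w5,w4), (w6,w2).

9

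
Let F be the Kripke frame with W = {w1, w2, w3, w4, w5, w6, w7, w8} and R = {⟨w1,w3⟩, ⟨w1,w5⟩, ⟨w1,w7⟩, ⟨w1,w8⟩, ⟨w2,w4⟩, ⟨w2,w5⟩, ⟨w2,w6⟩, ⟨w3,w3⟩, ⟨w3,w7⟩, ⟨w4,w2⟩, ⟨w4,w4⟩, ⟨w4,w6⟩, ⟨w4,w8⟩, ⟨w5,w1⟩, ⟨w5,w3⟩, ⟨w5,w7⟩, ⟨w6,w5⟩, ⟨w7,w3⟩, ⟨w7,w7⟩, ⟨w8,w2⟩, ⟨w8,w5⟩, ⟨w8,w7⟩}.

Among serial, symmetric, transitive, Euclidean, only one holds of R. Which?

Serial: yes — every world has a successor (e.g. w1 R w3).
Symmetric: no — w1 R w3 but not w3 R w1.
Transitive: no — w1 R w8 and w8 R w2, but not w1 R w2.
Euclidean: no — w1 R w3 and w1 R w5, but not w3 R w5.
Only serial holds.

serial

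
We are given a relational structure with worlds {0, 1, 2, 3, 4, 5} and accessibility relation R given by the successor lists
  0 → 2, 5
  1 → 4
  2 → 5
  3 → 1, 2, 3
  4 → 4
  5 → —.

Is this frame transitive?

No

Transitive: no — 3 R 1 and 1 R 4, but not 3 R 4.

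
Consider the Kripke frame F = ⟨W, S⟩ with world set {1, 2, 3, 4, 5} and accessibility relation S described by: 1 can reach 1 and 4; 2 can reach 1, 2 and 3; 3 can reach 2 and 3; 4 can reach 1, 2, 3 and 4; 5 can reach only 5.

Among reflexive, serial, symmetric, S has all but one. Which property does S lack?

symmetric

Reflexive: yes — every world is S-related to itself.
Serial: yes — every world has a successor (e.g. 1 S 1).
Symmetric: no — 2 S 1 but not 1 S 2.
Only symmetric fails.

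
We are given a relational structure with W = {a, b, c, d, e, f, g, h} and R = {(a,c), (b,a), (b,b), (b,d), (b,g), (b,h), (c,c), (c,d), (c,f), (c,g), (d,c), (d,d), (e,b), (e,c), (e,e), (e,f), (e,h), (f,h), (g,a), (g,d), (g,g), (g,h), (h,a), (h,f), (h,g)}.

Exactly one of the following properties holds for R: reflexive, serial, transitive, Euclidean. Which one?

Reflexive: no — a is not related to itself.
Serial: yes — every world has a successor (e.g. a R c).
Transitive: no — a R c and c R d, but not a R d.
Euclidean: no — b R a and b R d, but not a R d.
Only serial holds.

serial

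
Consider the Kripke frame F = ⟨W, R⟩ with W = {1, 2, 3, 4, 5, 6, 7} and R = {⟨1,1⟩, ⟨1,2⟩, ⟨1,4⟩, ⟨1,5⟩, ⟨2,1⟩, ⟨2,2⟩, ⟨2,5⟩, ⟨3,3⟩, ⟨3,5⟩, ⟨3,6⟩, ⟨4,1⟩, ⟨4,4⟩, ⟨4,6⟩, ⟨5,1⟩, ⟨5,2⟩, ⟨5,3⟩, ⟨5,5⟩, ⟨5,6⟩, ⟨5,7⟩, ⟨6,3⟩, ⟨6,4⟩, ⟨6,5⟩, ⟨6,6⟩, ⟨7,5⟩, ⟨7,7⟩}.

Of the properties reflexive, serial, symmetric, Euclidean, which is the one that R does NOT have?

Euclidean

Reflexive: yes — every world is R-related to itself.
Serial: yes — every world has a successor (e.g. 1 R 1).
Symmetric: yes — every pair in R has its reverse in R.
Euclidean: no — 1 R 2 and 1 R 4, but not 2 R 4.
Only Euclidean fails.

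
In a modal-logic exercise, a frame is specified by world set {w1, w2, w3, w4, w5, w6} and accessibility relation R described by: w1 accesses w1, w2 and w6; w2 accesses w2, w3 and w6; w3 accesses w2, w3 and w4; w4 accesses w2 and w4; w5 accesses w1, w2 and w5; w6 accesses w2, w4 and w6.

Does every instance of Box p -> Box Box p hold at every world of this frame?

No

By correspondence theory, 4 is valid on a frame iff R is transitive.
Transitive: no — w1 R w2 and w2 R w3, but not w1 R w3.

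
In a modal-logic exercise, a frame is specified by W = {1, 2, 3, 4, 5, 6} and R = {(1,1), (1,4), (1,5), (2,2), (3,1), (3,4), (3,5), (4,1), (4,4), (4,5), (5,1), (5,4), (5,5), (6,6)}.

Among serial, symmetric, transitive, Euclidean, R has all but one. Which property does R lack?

Serial: yes — every world has a successor (e.g. 1 R 1).
Symmetric: no — 3 R 1 but not 1 R 3.
Transitive: yes — every two-step R-path is closed by a direct edge.
Euclidean: yes — any two successors of a common world are R-related.
Only symmetric fails.

symmetric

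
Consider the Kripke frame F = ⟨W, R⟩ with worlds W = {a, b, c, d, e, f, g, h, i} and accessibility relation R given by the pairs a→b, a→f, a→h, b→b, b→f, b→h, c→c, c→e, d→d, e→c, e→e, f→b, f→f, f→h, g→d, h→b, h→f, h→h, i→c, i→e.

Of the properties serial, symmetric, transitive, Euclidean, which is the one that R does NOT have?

Serial: yes — every world has a successor (e.g. a R b).
Symmetric: no — a R b but not b R a.
Transitive: yes — every two-step R-path is closed by a direct edge.
Euclidean: yes — any two successors of a common world are R-related.
Only symmetric fails.

symmetric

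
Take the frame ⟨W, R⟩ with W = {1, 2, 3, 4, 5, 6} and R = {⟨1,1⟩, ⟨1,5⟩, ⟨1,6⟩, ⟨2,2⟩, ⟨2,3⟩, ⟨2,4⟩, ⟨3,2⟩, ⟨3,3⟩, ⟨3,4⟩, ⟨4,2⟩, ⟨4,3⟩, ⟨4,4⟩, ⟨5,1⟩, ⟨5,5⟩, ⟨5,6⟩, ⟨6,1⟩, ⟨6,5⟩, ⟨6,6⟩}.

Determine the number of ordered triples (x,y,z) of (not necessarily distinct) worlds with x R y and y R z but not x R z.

R is transitive; there are no such tuples.

0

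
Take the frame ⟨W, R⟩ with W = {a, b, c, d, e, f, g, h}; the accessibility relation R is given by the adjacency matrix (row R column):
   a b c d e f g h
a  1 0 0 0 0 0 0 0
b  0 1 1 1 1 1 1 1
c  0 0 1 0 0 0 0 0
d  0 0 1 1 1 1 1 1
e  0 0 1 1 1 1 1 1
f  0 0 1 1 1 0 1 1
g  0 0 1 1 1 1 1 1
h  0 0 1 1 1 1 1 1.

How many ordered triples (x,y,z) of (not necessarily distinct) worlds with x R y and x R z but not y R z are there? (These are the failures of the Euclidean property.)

Enumerating: (b,c,b), (b,c,d), (b,c,e), (b,c,f), (b,c,g), (b,c,h), (b,d,b), (b,e,b), (b,f,b), (b,f,f), (b,g,b), (b,h,b), … and 28 more.
Total: 40.

40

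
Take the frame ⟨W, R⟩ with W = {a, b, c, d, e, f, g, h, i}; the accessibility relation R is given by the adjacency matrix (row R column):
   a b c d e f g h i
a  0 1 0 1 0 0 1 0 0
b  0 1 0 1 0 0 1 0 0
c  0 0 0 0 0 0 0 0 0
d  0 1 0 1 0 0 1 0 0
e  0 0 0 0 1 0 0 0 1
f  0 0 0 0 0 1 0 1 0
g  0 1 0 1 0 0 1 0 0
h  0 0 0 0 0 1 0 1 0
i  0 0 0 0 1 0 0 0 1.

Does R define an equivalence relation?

No

Reflexive: no — a is not related to itself.
Symmetric: no — a R b but not b R a.
Transitive: yes — every two-step R-path is closed by a direct edge.
So R is not an equivalence relation.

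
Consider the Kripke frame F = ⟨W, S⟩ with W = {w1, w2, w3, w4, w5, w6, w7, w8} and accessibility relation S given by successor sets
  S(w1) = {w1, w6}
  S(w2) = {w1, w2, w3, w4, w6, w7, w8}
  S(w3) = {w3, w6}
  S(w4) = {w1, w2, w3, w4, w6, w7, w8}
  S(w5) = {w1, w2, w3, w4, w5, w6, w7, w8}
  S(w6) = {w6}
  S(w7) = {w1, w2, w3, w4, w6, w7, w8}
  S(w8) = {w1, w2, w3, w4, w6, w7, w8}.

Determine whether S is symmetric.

Symmetric: no — w1 S w6 but not w6 S w1.

No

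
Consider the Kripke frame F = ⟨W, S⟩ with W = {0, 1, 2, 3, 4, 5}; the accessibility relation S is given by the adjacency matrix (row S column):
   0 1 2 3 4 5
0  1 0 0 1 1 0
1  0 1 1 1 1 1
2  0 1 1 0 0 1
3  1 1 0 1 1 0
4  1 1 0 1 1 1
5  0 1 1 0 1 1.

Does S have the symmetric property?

Symmetric: yes — every pair in S has its reverse in S.

Yes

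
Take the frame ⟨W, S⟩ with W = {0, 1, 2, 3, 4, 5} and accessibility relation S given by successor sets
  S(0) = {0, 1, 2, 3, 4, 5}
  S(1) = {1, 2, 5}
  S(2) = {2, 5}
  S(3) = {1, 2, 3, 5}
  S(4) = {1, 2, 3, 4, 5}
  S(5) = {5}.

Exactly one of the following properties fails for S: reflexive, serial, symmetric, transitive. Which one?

Reflexive: yes — every world is S-related to itself.
Serial: yes — every world has a successor (e.g. 0 S 0).
Symmetric: no — 0 S 1 but not 1 S 0.
Transitive: yes — every two-step S-path is closed by a direct edge.
Only symmetric fails.

symmetric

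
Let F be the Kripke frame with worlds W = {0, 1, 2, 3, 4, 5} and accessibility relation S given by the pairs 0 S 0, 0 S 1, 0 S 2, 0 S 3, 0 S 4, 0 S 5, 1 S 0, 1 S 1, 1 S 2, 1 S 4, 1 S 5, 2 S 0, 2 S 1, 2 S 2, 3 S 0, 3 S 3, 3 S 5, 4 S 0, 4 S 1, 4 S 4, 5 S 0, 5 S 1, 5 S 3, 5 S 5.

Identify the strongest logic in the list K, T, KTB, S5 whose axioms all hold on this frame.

KTB

Reflexive (axiom T): yes — every world is S-related to itself.
Symmetric (axiom B): yes — every pair in S has its reverse in S.
Euclidean (axiom 5): no — 0 S 1 and 0 S 3, but not 1 S 3.
So F validates K, T, KTB; S5 would additionally require S to be Euclidean. The strongest is KTB.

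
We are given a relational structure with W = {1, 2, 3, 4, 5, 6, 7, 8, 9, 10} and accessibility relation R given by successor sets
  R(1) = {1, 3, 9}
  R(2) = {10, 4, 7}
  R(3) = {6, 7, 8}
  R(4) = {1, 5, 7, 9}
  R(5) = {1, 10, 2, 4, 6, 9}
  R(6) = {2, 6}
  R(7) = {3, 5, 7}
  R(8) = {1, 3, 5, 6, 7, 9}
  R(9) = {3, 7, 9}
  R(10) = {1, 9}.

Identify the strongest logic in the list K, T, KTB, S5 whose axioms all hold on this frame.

Reflexive (axiom T): no — 2 is not related to itself.
Symmetric (axiom B): no — 1 R 3 but not 3 R 1.
Euclidean (axiom 5): no — 1 R 3 and 1 R 9, but not 3 R 9.
So F validates K; T would additionally require R to be reflexive. The strongest is K.

K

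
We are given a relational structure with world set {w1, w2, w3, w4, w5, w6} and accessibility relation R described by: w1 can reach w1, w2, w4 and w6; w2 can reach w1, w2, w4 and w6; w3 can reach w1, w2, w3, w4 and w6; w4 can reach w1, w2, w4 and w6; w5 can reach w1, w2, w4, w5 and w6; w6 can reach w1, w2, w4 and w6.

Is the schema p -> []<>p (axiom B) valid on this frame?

Axiom B corresponds to the accessibility relation being symmetric.
Symmetric: no — w3 R w1 but not w1 R w3.

No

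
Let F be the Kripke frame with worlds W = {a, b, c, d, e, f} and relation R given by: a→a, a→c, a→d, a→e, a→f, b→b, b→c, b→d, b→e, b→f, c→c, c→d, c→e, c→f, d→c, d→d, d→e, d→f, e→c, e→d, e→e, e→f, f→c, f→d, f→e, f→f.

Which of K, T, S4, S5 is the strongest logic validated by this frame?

S4

Reflexive (axiom T): yes — every world is R-related to itself.
Transitive (axiom 4): yes — every two-step R-path is closed by a direct edge.
Euclidean (axiom 5): no — a R c and a R a, but not c R a.
So F validates K, T, S4; S5 would additionally require R to be Euclidean. The strongest is S4.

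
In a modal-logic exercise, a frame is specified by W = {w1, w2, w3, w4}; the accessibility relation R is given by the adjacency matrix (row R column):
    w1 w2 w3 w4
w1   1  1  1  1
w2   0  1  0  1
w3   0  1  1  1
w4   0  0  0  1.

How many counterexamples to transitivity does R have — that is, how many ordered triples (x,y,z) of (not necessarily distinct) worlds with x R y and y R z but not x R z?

R is transitive; there are no such tuples.

0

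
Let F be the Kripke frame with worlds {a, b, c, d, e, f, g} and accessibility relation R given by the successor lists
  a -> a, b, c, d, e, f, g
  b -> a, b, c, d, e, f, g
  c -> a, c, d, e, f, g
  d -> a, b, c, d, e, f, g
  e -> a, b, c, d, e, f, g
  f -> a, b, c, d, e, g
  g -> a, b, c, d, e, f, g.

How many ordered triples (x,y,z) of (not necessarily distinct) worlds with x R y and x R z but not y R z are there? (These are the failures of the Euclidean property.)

12

Enumerating: (a,c,b), (a,f,f), (b,c,b), (b,f,f), (c,f,f), (d,c,b), (d,f,f), (e,c,b), (e,f,f), (f,c,b), (g,c,b), (g,f,f).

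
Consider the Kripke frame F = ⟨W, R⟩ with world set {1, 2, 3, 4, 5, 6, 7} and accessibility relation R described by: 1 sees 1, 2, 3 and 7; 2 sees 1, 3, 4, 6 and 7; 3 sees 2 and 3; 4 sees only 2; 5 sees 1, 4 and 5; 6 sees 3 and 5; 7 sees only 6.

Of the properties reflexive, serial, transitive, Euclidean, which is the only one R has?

Reflexive: no — 2 is not related to itself.
Serial: yes — every world has a successor (e.g. 1 R 1).
Transitive: no — 1 R 2 and 2 R 4, but not 1 R 4.
Euclidean: no — 1 R 3 and 1 R 7, but not 3 R 7.
Only serial holds.

serial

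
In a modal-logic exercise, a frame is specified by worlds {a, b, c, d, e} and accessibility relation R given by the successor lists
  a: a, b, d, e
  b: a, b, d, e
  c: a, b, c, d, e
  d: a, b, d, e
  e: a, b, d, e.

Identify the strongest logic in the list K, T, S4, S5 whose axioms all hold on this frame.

Reflexive (axiom T): yes — every world is R-related to itself.
Transitive (axiom 4): yes — every two-step R-path is closed by a direct edge.
Euclidean (axiom 5): no — c R a and c R c, but not a R c.
So F validates K, T, S4; S5 would additionally require R to be Euclidean. The strongest is S4.

S4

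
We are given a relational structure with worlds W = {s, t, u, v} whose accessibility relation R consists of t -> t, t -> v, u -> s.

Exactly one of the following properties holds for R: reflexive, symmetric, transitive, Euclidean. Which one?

Reflexive: no — s is not related to itself.
Symmetric: no — t R v but not v R t.
Transitive: yes — every two-step R-path is closed by a direct edge.
Euclidean: no — t R v and t R t, but not v R t.
Only transitive holds.

transitive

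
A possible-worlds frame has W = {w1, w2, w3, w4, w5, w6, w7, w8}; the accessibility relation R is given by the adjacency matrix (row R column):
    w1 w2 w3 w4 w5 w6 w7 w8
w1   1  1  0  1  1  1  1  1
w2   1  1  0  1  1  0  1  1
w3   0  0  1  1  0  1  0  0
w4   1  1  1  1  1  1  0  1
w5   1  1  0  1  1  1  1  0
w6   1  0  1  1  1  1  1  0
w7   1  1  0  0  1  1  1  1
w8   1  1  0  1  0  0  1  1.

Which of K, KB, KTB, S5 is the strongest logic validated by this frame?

KTB

Symmetric (axiom B): yes — every pair in R has its reverse in R.
Reflexive (axiom T): yes — every world is R-related to itself.
Euclidean (axiom 5): no — w1 R w2 and w1 R w6, but not w2 R w6.
So F validates K, KB, KTB; S5 would additionally require R to be Euclidean. The strongest is KTB.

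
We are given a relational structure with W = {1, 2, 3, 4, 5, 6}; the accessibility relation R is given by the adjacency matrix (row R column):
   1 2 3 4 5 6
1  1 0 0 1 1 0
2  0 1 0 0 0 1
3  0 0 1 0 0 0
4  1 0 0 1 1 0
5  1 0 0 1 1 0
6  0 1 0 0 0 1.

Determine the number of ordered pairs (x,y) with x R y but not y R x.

0

R is symmetric; there are no such tuples.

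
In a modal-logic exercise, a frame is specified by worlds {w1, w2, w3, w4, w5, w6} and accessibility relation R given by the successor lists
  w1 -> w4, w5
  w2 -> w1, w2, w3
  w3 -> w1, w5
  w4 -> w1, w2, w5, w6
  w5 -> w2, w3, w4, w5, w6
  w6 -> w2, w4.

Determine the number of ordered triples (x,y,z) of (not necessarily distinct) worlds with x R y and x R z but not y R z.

31

Enumerating: (w1,w4,w4), (w2,w1,w1), (w2,w1,w2), (w2,w1,w3), (w2,w3,w2), (w2,w3,w3), (w3,w1,w1), (w3,w5,w1), (w4,w1,w1), (w4,w1,w2), (w4,w1,w6), (w4,w2,w5), … and 19 more.
Total: 31.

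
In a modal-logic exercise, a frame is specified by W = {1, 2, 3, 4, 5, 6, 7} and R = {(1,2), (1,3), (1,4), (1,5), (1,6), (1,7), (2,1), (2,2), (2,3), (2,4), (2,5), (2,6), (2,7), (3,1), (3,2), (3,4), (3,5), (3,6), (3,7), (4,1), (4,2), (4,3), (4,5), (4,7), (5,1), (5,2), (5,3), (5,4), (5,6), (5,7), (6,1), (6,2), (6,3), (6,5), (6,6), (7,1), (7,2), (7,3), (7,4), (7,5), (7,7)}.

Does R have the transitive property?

Transitive: no — 4 R 1 and 1 R 6, but not 4 R 6.

No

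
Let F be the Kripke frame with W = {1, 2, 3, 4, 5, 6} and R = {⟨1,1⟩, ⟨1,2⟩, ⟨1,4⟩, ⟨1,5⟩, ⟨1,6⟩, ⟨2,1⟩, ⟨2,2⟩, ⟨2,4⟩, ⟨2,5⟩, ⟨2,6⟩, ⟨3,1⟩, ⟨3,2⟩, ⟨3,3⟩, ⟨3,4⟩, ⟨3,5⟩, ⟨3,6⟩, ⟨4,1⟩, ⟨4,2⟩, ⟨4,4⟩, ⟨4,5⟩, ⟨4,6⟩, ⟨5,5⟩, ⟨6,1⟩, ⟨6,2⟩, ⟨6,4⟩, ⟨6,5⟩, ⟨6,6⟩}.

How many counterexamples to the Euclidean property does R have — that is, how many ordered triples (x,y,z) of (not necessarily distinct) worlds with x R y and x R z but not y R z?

25

Enumerating: (1,5,1), (1,5,2), (1,5,4), (1,5,6), (2,5,1), (2,5,2), (2,5,4), (2,5,6), (3,1,3), (3,2,3), (3,4,3), (3,5,1), … and 13 more.
Total: 25.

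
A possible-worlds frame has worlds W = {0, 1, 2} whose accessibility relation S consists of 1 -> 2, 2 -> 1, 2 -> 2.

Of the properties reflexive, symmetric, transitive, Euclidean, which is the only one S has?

symmetric

Reflexive: no — 0 is not related to itself.
Symmetric: yes — every pair in S has its reverse in S.
Transitive: no — 1 S 2 and 2 S 1, but not 1 S 1.
Euclidean: no — 2 S 1 and 2 S 1, but not 1 S 1.
Only symmetric holds.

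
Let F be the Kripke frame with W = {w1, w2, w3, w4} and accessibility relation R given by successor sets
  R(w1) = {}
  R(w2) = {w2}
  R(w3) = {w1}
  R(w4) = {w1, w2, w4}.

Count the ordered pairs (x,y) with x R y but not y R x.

3

Enumerating: (w3,w1), (w4,w1), (w4,w2).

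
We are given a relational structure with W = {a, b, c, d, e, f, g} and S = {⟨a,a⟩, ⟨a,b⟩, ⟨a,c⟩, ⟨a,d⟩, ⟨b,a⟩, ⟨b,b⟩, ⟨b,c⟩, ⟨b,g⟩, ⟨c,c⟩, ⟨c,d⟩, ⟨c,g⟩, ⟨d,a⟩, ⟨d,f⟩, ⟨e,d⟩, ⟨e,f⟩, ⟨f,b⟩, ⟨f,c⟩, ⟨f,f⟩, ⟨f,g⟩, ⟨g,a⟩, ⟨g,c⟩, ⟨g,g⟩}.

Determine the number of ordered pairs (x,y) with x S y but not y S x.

11

Enumerating: (a,c), (b,c), (b,g), (c,d), (d,f), (e,d), (e,f), (f,b), (f,c), (f,g), (g,a).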